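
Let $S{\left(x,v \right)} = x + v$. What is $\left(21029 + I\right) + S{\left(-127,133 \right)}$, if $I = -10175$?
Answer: $10860$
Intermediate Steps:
$S{\left(x,v \right)} = v + x$
$\left(21029 + I\right) + S{\left(-127,133 \right)} = \left(21029 - 10175\right) + \left(133 - 127\right) = 10854 + 6 = 10860$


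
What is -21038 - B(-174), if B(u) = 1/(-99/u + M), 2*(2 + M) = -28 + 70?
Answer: -23878188/1135 ≈ -21038.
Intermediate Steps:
M = 19 (M = -2 + (-28 + 70)/2 = -2 + (½)*42 = -2 + 21 = 19)
B(u) = 1/(19 - 99/u) (B(u) = 1/(-99/u + 19) = 1/(19 - 99/u))
-21038 - B(-174) = -21038 - (-174)/(-99 + 19*(-174)) = -21038 - (-174)/(-99 - 3306) = -21038 - (-174)/(-3405) = -21038 - (-174)*(-1)/3405 = -21038 - 1*58/1135 = -21038 - 58/1135 = -23878188/1135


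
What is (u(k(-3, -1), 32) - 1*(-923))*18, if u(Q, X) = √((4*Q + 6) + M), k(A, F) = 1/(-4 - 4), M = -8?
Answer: 16614 + 9*I*√10 ≈ 16614.0 + 28.461*I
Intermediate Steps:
k(A, F) = -⅛ (k(A, F) = 1/(-8) = -⅛)
u(Q, X) = √(-2 + 4*Q) (u(Q, X) = √((4*Q + 6) - 8) = √((6 + 4*Q) - 8) = √(-2 + 4*Q))
(u(k(-3, -1), 32) - 1*(-923))*18 = (√(-2 + 4*(-⅛)) - 1*(-923))*18 = (√(-2 - ½) + 923)*18 = (√(-5/2) + 923)*18 = (I*√10/2 + 923)*18 = (923 + I*√10/2)*18 = 16614 + 9*I*√10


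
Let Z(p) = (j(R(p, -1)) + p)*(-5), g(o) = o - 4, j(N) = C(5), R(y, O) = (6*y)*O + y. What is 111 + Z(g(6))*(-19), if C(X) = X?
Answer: 776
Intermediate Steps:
R(y, O) = y + 6*O*y (R(y, O) = 6*O*y + y = y + 6*O*y)
j(N) = 5
g(o) = -4 + o
Z(p) = -25 - 5*p (Z(p) = (5 + p)*(-5) = -25 - 5*p)
111 + Z(g(6))*(-19) = 111 + (-25 - 5*(-4 + 6))*(-19) = 111 + (-25 - 5*2)*(-19) = 111 + (-25 - 10)*(-19) = 111 - 35*(-19) = 111 + 665 = 776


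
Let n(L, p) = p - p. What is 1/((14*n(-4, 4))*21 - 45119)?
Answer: -1/45119 ≈ -2.2164e-5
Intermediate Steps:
n(L, p) = 0
1/((14*n(-4, 4))*21 - 45119) = 1/((14*0)*21 - 45119) = 1/(0*21 - 45119) = 1/(0 - 45119) = 1/(-45119) = -1/45119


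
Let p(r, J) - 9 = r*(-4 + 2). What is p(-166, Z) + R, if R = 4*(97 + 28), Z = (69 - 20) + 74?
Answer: 841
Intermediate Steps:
Z = 123 (Z = 49 + 74 = 123)
R = 500 (R = 4*125 = 500)
p(r, J) = 9 - 2*r (p(r, J) = 9 + r*(-4 + 2) = 9 + r*(-2) = 9 - 2*r)
p(-166, Z) + R = (9 - 2*(-166)) + 500 = (9 + 332) + 500 = 341 + 500 = 841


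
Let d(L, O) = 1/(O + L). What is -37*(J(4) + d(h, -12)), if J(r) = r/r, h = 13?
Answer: -74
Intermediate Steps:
J(r) = 1
d(L, O) = 1/(L + O)
-37*(J(4) + d(h, -12)) = -37*(1 + 1/(13 - 12)) = -37*(1 + 1/1) = -37*(1 + 1) = -37*2 = -74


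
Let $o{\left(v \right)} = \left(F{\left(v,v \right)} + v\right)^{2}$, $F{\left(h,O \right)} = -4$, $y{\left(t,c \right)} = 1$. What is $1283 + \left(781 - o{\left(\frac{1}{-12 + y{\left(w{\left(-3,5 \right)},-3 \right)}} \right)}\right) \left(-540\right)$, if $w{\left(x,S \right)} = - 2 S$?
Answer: $- \frac{49781797}{121} \approx -4.1142 \cdot 10^{5}$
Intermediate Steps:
$o{\left(v \right)} = \left(-4 + v\right)^{2}$
$1283 + \left(781 - o{\left(\frac{1}{-12 + y{\left(w{\left(-3,5 \right)},-3 \right)}} \right)}\right) \left(-540\right) = 1283 + \left(781 - \left(-4 + \frac{1}{-12 + 1}\right)^{2}\right) \left(-540\right) = 1283 + \left(781 - \left(-4 + \frac{1}{-11}\right)^{2}\right) \left(-540\right) = 1283 + \left(781 - \left(-4 - \frac{1}{11}\right)^{2}\right) \left(-540\right) = 1283 + \left(781 - \left(- \frac{45}{11}\right)^{2}\right) \left(-540\right) = 1283 + \left(781 - \frac{2025}{121}\right) \left(-540\right) = 1283 + \frac{92476}{121} \left(-540\right) = 1283 - \frac{49937040}{121} = - \frac{49781797}{121}$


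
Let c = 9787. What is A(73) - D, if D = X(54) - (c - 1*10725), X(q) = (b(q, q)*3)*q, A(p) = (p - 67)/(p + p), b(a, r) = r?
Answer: -707075/73 ≈ -9686.0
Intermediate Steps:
A(p) = (-67 + p)/(2*p) (A(p) = (-67 + p)/((2*p)) = (-67 + p)*(1/(2*p)) = (-67 + p)/(2*p))
X(q) = 3*q² (X(q) = (q*3)*q = (3*q)*q = 3*q²)
D = 9686 (D = 3*54² - (9787 - 1*10725) = 3*2916 - (9787 - 10725) = 8748 - 1*(-938) = 8748 + 938 = 9686)
A(73) - D = (½)*(-67 + 73)/73 - 1*9686 = (½)*(1/73)*6 - 9686 = 3/73 - 9686 = -707075/73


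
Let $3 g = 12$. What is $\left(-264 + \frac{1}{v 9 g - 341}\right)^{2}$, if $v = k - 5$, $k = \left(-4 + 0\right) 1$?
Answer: $\frac{30821664721}{442225} \approx 69697.0$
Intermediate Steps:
$g = 4$ ($g = \frac{1}{3} \cdot 12 = 4$)
$k = -4$ ($k = \left(-4\right) 1 = -4$)
$v = -9$ ($v = -4 - 5 = -9$)
$\left(-264 + \frac{1}{v 9 g - 341}\right)^{2} = \left(-264 + \frac{1}{\left(-9\right) 9 \cdot 4 - 341}\right)^{2} = \left(-264 + \frac{1}{\left(-81\right) 4 + \left(-475 + 134\right)}\right)^{2} = \left(-264 + \frac{1}{-324 - 341}\right)^{2} = \left(-264 + \frac{1}{-665}\right)^{2} = \left(-264 - \frac{1}{665}\right)^{2} = \left(- \frac{175561}{665}\right)^{2} = \frac{30821664721}{442225}$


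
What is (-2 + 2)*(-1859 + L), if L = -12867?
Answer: 0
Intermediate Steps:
(-2 + 2)*(-1859 + L) = (-2 + 2)*(-1859 - 12867) = 0*(-14726) = 0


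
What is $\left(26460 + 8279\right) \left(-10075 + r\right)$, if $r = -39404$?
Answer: $-1718850981$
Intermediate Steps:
$\left(26460 + 8279\right) \left(-10075 + r\right) = \left(26460 + 8279\right) \left(-10075 - 39404\right) = 34739 \left(-49479\right) = -1718850981$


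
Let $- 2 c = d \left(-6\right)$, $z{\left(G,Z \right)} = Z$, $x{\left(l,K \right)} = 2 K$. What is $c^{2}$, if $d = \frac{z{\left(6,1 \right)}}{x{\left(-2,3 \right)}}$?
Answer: $\frac{1}{4} \approx 0.25$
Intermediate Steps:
$d = \frac{1}{6}$ ($d = 1 \frac{1}{2 \cdot 3} = 1 \cdot \frac{1}{6} = \frac{1}{6} \approx 0.16667$)
$c = \frac{1}{2}$ ($c = - \frac{\frac{1}{6} \left(-6\right)}{2} = \left(- \frac{1}{2}\right) \left(-1\right) = \frac{1}{2} \approx 0.5$)
$c^{2} = \left(\frac{1}{2}\right)^{2} = \frac{1}{4}$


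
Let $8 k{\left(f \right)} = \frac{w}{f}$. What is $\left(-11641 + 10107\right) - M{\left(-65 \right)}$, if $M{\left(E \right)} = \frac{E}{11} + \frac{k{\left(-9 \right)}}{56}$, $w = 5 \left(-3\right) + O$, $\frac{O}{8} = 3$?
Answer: $- \frac{7530421}{4928} \approx -1528.1$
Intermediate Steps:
$O = 24$ ($O = 8 \cdot 3 = 24$)
$w = 9$ ($w = 5 \left(-3\right) + 24 = -15 + 24 = 9$)
$k{\left(f \right)} = \frac{9}{8 f}$ ($k{\left(f \right)} = \frac{9 \frac{1}{f}}{8} = \frac{9}{8 f}$)
$M{\left(E \right)} = - \frac{1}{448} + \frac{E}{11}$ ($M{\left(E \right)} = \frac{E}{11} + \frac{\frac{9}{8} \frac{1}{-9}}{56} = E \frac{1}{11} + \frac{9}{8} \left(- \frac{1}{9}\right) \frac{1}{56} = \frac{E}{11} - \frac{1}{448} = - \frac{1}{448} + \frac{E}{11}$)
$\left(-11641 + 10107\right) - M{\left(-65 \right)} = \left(-11641 + 10107\right) - \left(- \frac{1}{448} + \frac{1}{11} \left(-65\right)\right) = -1534 - \left(- \frac{1}{448} - \frac{65}{11}\right) = -1534 - - \frac{29131}{4928} = -1534 + \frac{29131}{4928} = - \frac{7530421}{4928}$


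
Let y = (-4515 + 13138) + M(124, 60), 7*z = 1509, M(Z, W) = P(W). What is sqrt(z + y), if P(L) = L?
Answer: sqrt(436030)/7 ≈ 94.332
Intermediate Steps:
M(Z, W) = W
z = 1509/7 (z = (1/7)*1509 = 1509/7 ≈ 215.57)
y = 8683 (y = (-4515 + 13138) + 60 = 8623 + 60 = 8683)
sqrt(z + y) = sqrt(1509/7 + 8683) = sqrt(62290/7) = sqrt(436030)/7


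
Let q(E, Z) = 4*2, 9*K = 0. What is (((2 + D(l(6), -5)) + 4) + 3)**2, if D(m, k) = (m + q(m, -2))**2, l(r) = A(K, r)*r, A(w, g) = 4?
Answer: 1067089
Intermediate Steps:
K = 0 (K = (1/9)*0 = 0)
q(E, Z) = 8
l(r) = 4*r
D(m, k) = (8 + m)**2 (D(m, k) = (m + 8)**2 = (8 + m)**2)
(((2 + D(l(6), -5)) + 4) + 3)**2 = (((2 + (8 + 4*6)**2) + 4) + 3)**2 = (((2 + (8 + 24)**2) + 4) + 3)**2 = (((2 + 32**2) + 4) + 3)**2 = (((2 + 1024) + 4) + 3)**2 = ((1026 + 4) + 3)**2 = (1030 + 3)**2 = 1033**2 = 1067089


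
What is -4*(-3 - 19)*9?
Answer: 792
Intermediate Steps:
-4*(-3 - 19)*9 = -4*(-22)*9 = 88*9 = 792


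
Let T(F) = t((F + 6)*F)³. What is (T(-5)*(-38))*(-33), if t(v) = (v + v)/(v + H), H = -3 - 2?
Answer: 1254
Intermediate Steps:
H = -5
t(v) = 2*v/(-5 + v) (t(v) = (v + v)/(v - 5) = (2*v)/(-5 + v) = 2*v/(-5 + v))
T(F) = 8*F³*(6 + F)³/(-5 + F*(6 + F))³ (T(F) = (2*((F + 6)*F)/(-5 + (F + 6)*F))³ = (2*((6 + F)*F)/(-5 + (6 + F)*F))³ = (2*(F*(6 + F))/(-5 + F*(6 + F)))³ = (2*F*(6 + F)/(-5 + F*(6 + F)))³ = 8*F³*(6 + F)³/(-5 + F*(6 + F))³)
(T(-5)*(-38))*(-33) = ((8*(-5)³*(6 - 5)³/(-5 - 5*(6 - 5))³)*(-38))*(-33) = ((8*(-125)*1³/(-5 - 5*1)³)*(-38))*(-33) = ((8*(-125)*1/(-5 - 5)³)*(-38))*(-33) = ((8*(-125)*1/(-10)³)*(-38))*(-33) = ((8*(-125)*(-1/1000)*1)*(-38))*(-33) = (1*(-38))*(-33) = -38*(-33) = 1254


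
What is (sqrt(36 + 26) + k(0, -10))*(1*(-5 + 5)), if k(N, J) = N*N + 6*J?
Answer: 0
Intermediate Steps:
k(N, J) = N**2 + 6*J
(sqrt(36 + 26) + k(0, -10))*(1*(-5 + 5)) = (sqrt(36 + 26) + (0**2 + 6*(-10)))*(1*(-5 + 5)) = (sqrt(62) + (0 - 60))*(1*0) = (sqrt(62) - 60)*0 = (-60 + sqrt(62))*0 = 0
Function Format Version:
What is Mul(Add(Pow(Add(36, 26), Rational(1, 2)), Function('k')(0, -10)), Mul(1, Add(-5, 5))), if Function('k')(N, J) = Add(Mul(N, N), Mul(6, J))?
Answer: 0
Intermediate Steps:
Function('k')(N, J) = Add(Pow(N, 2), Mul(6, J))
Mul(Add(Pow(Add(36, 26), Rational(1, 2)), Function('k')(0, -10)), Mul(1, Add(-5, 5))) = Mul(Add(Pow(Add(36, 26), Rational(1, 2)), Add(Pow(0, 2), Mul(6, -10))), Mul(1, Add(-5, 5))) = Mul(Add(Pow(62, Rational(1, 2)), Add(0, -60)), Mul(1, 0)) = Mul(Add(Pow(62, Rational(1, 2)), -60), 0) = Mul(Add(-60, Pow(62, Rational(1, 2))), 0) = 0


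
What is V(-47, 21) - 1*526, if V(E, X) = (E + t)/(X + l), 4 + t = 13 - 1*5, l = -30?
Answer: -4691/9 ≈ -521.22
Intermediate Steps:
t = 4 (t = -4 + (13 - 1*5) = -4 + (13 - 5) = -4 + 8 = 4)
V(E, X) = (4 + E)/(-30 + X) (V(E, X) = (E + 4)/(X - 30) = (4 + E)/(-30 + X))
V(-47, 21) - 1*526 = (4 - 47)/(-30 + 21) - 1*526 = -43/(-9) - 526 = -⅑*(-43) - 526 = 43/9 - 526 = -4691/9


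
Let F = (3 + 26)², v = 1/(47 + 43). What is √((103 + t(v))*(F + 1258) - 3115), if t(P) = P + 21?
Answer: √231465890/30 ≈ 507.13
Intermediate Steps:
v = 1/90 ≈ 0.011111
t(P) = 21 + P
F = 841 (F = 29² = 841)
√((103 + t(v))*(F + 1258) - 3115) = √((103 + (21 + 1/90))*(841 + 1258) - 3115) = √((103 + 1891/90)*2099 - 3115) = √((11161/90)*2099 - 3115) = √(23426939/90 - 3115) = √(23146589/90) = √231465890/30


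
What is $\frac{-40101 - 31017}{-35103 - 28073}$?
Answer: $\frac{35559}{31588} \approx 1.1257$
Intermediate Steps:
$\frac{-40101 - 31017}{-35103 - 28073} = - \frac{71118}{-63176} = \left(-71118\right) \left(- \frac{1}{63176}\right) = \frac{35559}{31588}$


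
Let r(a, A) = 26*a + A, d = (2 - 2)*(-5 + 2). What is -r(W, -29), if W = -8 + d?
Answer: 237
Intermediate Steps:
d = 0 (d = 0*(-3) = 0)
W = -8 (W = -8 + 0 = -8)
r(a, A) = A + 26*a
-r(W, -29) = -(-29 + 26*(-8)) = -(-29 - 208) = -1*(-237) = 237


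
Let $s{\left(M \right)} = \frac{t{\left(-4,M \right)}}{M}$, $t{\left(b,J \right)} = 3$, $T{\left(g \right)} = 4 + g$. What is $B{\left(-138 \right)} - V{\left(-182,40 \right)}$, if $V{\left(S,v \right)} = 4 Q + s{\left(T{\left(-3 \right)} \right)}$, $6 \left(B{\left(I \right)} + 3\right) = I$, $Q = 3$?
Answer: $-41$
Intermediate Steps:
$B{\left(I \right)} = -3 + \frac{I}{6}$
$s{\left(M \right)} = \frac{3}{M}$
$V{\left(S,v \right)} = 15$ ($V{\left(S,v \right)} = 4 \cdot 3 + \frac{3}{4 - 3} = 12 + \frac{3}{1} = 12 + 3 \cdot 1 = 12 + 3 = 15$)
$B{\left(-138 \right)} - V{\left(-182,40 \right)} = \left(-3 + \frac{1}{6} \left(-138\right)\right) - 15 = \left(-3 - 23\right) - 15 = -26 - 15 = -41$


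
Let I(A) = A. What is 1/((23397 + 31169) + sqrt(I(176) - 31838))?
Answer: 27283/1488740009 - 3*I*sqrt(3518)/2977480018 ≈ 1.8326e-5 - 5.9761e-8*I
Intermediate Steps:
1/((23397 + 31169) + sqrt(I(176) - 31838)) = 1/((23397 + 31169) + sqrt(176 - 31838)) = 1/(54566 + sqrt(-31662)) = 1/(54566 + 3*I*sqrt(3518))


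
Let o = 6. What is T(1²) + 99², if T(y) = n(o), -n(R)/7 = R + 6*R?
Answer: 9507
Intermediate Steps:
n(R) = -49*R (n(R) = -7*(R + 6*R) = -49*R)
T(y) = -294 (T(y) = -49*6 = -294)
T(1²) + 99² = -294 + 99² = -294 + 9801 = 9507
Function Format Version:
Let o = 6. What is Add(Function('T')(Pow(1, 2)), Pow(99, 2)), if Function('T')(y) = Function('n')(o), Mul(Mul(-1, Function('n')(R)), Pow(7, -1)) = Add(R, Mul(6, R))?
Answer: 9507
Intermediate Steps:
Function('n')(R) = Mul(-49, R) (Function('n')(R) = Mul(-7, Add(R, Mul(6, R))) = Mul(-7, Mul(7, R)) = Mul(-49, R))
Function('T')(y) = -294 (Function('T')(y) = Mul(-49, 6) = -294)
Add(Function('T')(Pow(1, 2)), Pow(99, 2)) = Add(-294, Pow(99, 2)) = Add(-294, 9801) = 9507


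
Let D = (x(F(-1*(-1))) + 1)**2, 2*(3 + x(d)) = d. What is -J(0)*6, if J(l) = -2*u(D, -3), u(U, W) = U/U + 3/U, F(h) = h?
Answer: 28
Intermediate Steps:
x(d) = -3 + d/2
D = 9/4 (D = ((-3 + (-1*(-1))/2) + 1)**2 = ((-3 + (1/2)*1) + 1)**2 = ((-3 + 1/2) + 1)**2 = (-5/2 + 1)**2 = (-3/2)**2 = 9/4 ≈ 2.2500)
u(U, W) = 1 + 3/U
J(l) = -14/3 (J(l) = -2*(3 + 9/4)/9/4 = -8*21/(9*4) = -2*7/3 = -14/3)
-J(0)*6 = -1*(-14/3)*6 = (14/3)*6 = 28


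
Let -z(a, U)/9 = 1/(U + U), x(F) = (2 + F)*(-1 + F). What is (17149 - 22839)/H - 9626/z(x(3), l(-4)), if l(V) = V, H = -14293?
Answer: -1100624134/128637 ≈ -8556.0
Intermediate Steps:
x(F) = (-1 + F)*(2 + F)
z(a, U) = -9/(2*U) (z(a, U) = -9/(U + U) = -9*1/(2*U) = -9/(2*U))
(17149 - 22839)/H - 9626/z(x(3), l(-4)) = (17149 - 22839)/(-14293) - 9626/((-9/2/(-4))) = -5690*(-1/14293) - 9626/((-9/2*(-1/4))) = 5690/14293 - 9626/9/8 = 5690/14293 - 9626*8/9 = 5690/14293 - 77008/9 = -1100624134/128637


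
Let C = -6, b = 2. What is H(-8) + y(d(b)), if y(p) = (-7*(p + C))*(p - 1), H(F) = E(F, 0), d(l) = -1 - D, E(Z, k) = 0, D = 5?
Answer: -588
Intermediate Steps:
d(l) = -6 (d(l) = -1 - 1*5 = -1 - 5 = -6)
H(F) = 0
y(p) = (-1 + p)*(42 - 7*p) (y(p) = (-7*(p - 6))*(p - 1) = (-7*(-6 + p))*(-1 + p) = (42 - 7*p)*(-1 + p) = (-1 + p)*(42 - 7*p))
H(-8) + y(d(b)) = 0 + (-42 - 7*(-6)² + 49*(-6)) = 0 + (-42 - 7*36 - 294) = 0 + (-42 - 252 - 294) = 0 - 588 = -588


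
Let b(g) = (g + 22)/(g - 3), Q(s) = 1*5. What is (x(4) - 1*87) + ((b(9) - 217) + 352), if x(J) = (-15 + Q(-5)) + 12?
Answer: 331/6 ≈ 55.167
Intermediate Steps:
Q(s) = 5
x(J) = 2 (x(J) = (-15 + 5) + 12 = -10 + 12 = 2)
b(g) = (22 + g)/(-3 + g)
(x(4) - 1*87) + ((b(9) - 217) + 352) = (2 - 1*87) + (((22 + 9)/(-3 + 9) - 217) + 352) = (2 - 87) + ((31/6 - 217) + 352) = -85 + (((1/6)*31 - 217) + 352) = -85 + ((31/6 - 217) + 352) = -85 + (-1271/6 + 352) = -85 + 841/6 = 331/6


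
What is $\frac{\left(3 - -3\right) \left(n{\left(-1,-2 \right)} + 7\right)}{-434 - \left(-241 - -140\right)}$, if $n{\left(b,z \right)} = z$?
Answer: $- \frac{10}{111} \approx -0.09009$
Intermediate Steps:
$\frac{\left(3 - -3\right) \left(n{\left(-1,-2 \right)} + 7\right)}{-434 - \left(-241 - -140\right)} = \frac{\left(3 - -3\right) \left(-2 + 7\right)}{-434 - \left(-241 - -140\right)} = \frac{\left(3 + 3\right) 5}{-434 - \left(-241 + 140\right)} = \frac{6 \cdot 5}{-434 - -101} = \frac{30}{-434 + 101} = \frac{30}{-333} = 30 \left(- \frac{1}{333}\right) = - \frac{10}{111}$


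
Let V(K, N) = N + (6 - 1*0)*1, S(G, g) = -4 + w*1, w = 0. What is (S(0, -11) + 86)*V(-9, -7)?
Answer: -82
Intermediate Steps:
S(G, g) = -4 (S(G, g) = -4 + 0*1 = -4 + 0 = -4)
V(K, N) = 6 + N (V(K, N) = N + (6 + 0)*1 = N + 6*1 = N + 6 = 6 + N)
(S(0, -11) + 86)*V(-9, -7) = (-4 + 86)*(6 - 7) = 82*(-1) = -82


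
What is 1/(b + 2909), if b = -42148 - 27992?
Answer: -1/67231 ≈ -1.4874e-5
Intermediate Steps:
b = -70140
1/(b + 2909) = 1/(-70140 + 2909) = 1/(-67231) = -1/67231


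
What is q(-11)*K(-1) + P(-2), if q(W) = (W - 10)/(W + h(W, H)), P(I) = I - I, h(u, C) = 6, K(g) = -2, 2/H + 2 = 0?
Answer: -42/5 ≈ -8.4000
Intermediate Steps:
H = -1 (H = 2/(-2 + 0) = 2/(-2) = 2*(-½) = -1)
P(I) = 0
q(W) = (-10 + W)/(6 + W) (q(W) = (W - 10)/(W + 6) = (-10 + W)/(6 + W))
q(-11)*K(-1) + P(-2) = ((-10 - 11)/(6 - 11))*(-2) + 0 = (-21/(-5))*(-2) + 0 = -⅕*(-21)*(-2) + 0 = (21/5)*(-2) + 0 = -42/5 + 0 = -42/5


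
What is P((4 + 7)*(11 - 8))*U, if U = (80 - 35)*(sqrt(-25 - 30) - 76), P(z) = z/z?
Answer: -3420 + 45*I*sqrt(55) ≈ -3420.0 + 333.73*I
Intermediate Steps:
P(z) = 1
U = -3420 + 45*I*sqrt(55) (U = 45*(sqrt(-55) - 76) = 45*(I*sqrt(55) - 76) = 45*(-76 + I*sqrt(55)) = -3420 + 45*I*sqrt(55) ≈ -3420.0 + 333.73*I)
P((4 + 7)*(11 - 8))*U = 1*(-3420 + 45*I*sqrt(55)) = -3420 + 45*I*sqrt(55)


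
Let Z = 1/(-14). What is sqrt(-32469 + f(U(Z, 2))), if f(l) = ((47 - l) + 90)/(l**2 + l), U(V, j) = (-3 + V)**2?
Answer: I*sqrt(251058606119065)/87935 ≈ 180.19*I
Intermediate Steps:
Z = -1/14 ≈ -0.071429
f(l) = (137 - l)/(l + l**2)
sqrt(-32469 + f(U(Z, 2))) = sqrt(-32469 + (137 - (-3 - 1/14)**2)/(((-3 - 1/14)**2)*(1 + (-3 - 1/14)**2))) = sqrt(-32469 + (137 - (-43/14)**2)/(((-43/14)**2)*(1 + (-43/14)**2))) = sqrt(-32469 + (137 - 1*1849/196)/((1849/196)*(1 + 1849/196))) = sqrt(-32469 + 196*(137 - 1849/196)/(1849*(2045/196))) = sqrt(-32469 + (196/1849)*(196/2045)*(25003/196)) = sqrt(-32469 + 4900588/3781205) = sqrt(-122767044557/3781205) = I*sqrt(251058606119065)/87935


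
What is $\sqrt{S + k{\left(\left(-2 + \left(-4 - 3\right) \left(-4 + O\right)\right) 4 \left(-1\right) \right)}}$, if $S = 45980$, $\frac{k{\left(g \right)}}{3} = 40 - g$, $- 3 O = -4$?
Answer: $10 \sqrt{463} \approx 215.17$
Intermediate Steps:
$O = \frac{4}{3}$ ($O = \left(- \frac{1}{3}\right) \left(-4\right) = \frac{4}{3} \approx 1.3333$)
$k{\left(g \right)} = 120 - 3 g$ ($k{\left(g \right)} = 3 \left(40 - g\right) = 120 - 3 g$)
$\sqrt{S + k{\left(\left(-2 + \left(-4 - 3\right) \left(-4 + O\right)\right) 4 \left(-1\right) \right)}} = \sqrt{45980 - \left(-120 + 3 \left(-2 + \left(-4 - 3\right) \left(-4 + \frac{4}{3}\right)\right) 4 \left(-1\right)\right)} = \sqrt{45980 - \left(-120 + 3 \left(-2 - - \frac{56}{3}\right) \left(-4\right)\right)} = \sqrt{45980 - \left(-120 + 3 \left(-2 + \frac{56}{3}\right) \left(-4\right)\right)} = \sqrt{45980 - \left(-120 + 3 \cdot \frac{50}{3} \left(-4\right)\right)} = \sqrt{45980 + \left(120 - -200\right)} = \sqrt{45980 + \left(120 + 200\right)} = \sqrt{45980 + 320} = \sqrt{46300} = 10 \sqrt{463}$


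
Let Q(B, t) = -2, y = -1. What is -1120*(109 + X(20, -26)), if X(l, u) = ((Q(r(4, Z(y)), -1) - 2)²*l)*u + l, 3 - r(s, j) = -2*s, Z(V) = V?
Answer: 9173920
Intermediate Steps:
r(s, j) = 3 + 2*s (r(s, j) = 3 - (-2)*s = 3 + 2*s)
X(l, u) = l + 16*l*u (X(l, u) = ((-2 - 2)²*l)*u + l = ((-4)²*l)*u + l = (16*l)*u + l = 16*l*u + l = l + 16*l*u)
-1120*(109 + X(20, -26)) = -1120*(109 + 20*(1 + 16*(-26))) = -1120*(109 + 20*(1 - 416)) = -1120*(109 + 20*(-415)) = -1120*(109 - 8300) = -1120*(-8191) = 9173920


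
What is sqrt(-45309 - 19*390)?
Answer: I*sqrt(52719) ≈ 229.61*I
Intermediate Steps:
sqrt(-45309 - 19*390) = sqrt(-45309 - 7410) = sqrt(-52719) = I*sqrt(52719)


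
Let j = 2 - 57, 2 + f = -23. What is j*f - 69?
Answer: 1306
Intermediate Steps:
f = -25 (f = -2 - 23 = -25)
j = -55
j*f - 69 = -55*(-25) - 69 = 1375 - 69 = 1306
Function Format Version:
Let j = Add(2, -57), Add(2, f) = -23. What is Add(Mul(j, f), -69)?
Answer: 1306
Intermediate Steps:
f = -25 (f = Add(-2, -23) = -25)
j = -55
Add(Mul(j, f), -69) = Add(Mul(-55, -25), -69) = Add(1375, -69) = 1306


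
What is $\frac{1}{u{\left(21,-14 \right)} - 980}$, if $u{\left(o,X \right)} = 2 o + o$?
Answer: $- \frac{1}{917} \approx -0.0010905$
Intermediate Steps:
$u{\left(o,X \right)} = 3 o$
$\frac{1}{u{\left(21,-14 \right)} - 980} = \frac{1}{3 \cdot 21 - 980} = \frac{1}{63 - 980} = \frac{1}{-917} = - \frac{1}{917}$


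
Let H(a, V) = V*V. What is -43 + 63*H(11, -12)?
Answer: 9029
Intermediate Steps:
H(a, V) = V**2
-43 + 63*H(11, -12) = -43 + 63*(-12)**2 = -43 + 63*144 = -43 + 9072 = 9029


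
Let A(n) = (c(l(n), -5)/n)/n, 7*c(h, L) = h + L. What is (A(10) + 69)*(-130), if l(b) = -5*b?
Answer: -125437/14 ≈ -8959.8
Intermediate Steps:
c(h, L) = L/7 + h/7 (c(h, L) = (h + L)/7 = (L + h)/7 = L/7 + h/7)
A(n) = (-5/7 - 5*n/7)/n² (A(n) = (((⅐)*(-5) + (-5*n)/7)/n)/n = ((-5/7 - 5*n/7)/n)/n = (-5/7 - 5*n/7)/n²)
(A(10) + 69)*(-130) = ((5/7)*(-1 - 1*10)/10² + 69)*(-130) = ((5/7)*(1/100)*(-1 - 10) + 69)*(-130) = ((5/7)*(1/100)*(-11) + 69)*(-130) = (-11/140 + 69)*(-130) = (9649/140)*(-130) = -125437/14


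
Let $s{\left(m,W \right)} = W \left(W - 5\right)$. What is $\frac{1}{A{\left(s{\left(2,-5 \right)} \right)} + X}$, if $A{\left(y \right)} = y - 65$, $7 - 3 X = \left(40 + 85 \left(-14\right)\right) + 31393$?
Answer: $- \frac{3}{30281} \approx -9.9072 \cdot 10^{-5}$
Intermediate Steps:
$s{\left(m,W \right)} = W \left(-5 + W\right)$
$X = - \frac{30236}{3}$ ($X = \frac{7}{3} - \frac{\left(40 + 85 \left(-14\right)\right) + 31393}{3} = \frac{7}{3} - \frac{\left(40 - 1190\right) + 31393}{3} = \frac{7}{3} - \frac{-1150 + 31393}{3} = \frac{7}{3} - 10081 = - \frac{30236}{3} \approx -10079.0$)
$A{\left(y \right)} = -65 + y$
$\frac{1}{A{\left(s{\left(2,-5 \right)} \right)} + X} = \frac{1}{\left(-65 - 5 \left(-5 - 5\right)\right) - \frac{30236}{3}} = \frac{1}{\left(-65 - -50\right) - \frac{30236}{3}} = \frac{1}{\left(-65 + 50\right) - \frac{30236}{3}} = \frac{1}{-15 - \frac{30236}{3}} = \frac{1}{- \frac{30281}{3}} = - \frac{3}{30281}$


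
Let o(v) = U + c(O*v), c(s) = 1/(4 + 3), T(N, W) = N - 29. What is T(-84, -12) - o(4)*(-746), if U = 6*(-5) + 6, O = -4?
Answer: -125373/7 ≈ -17910.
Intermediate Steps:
U = -24 (U = -30 + 6 = -24)
T(N, W) = -29 + N
c(s) = ⅐ (c(s) = 1/7 = ⅐)
o(v) = -167/7 (o(v) = -24 + ⅐ = -167/7)
T(-84, -12) - o(4)*(-746) = (-29 - 84) - (-167)*(-746)/7 = -113 - 1*124582/7 = -113 - 124582/7 = -125373/7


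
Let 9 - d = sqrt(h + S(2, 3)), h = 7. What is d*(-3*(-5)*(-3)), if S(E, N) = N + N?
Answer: -405 + 45*sqrt(13) ≈ -242.75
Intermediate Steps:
S(E, N) = 2*N
d = 9 - sqrt(13) (d = 9 - sqrt(7 + 2*3) = 9 - sqrt(7 + 6) = 9 - sqrt(13) ≈ 5.3944)
d*(-3*(-5)*(-3)) = (9 - sqrt(13))*(-3*(-5)*(-3)) = (9 - sqrt(13))*(15*(-3)) = (9 - sqrt(13))*(-45) = -405 + 45*sqrt(13)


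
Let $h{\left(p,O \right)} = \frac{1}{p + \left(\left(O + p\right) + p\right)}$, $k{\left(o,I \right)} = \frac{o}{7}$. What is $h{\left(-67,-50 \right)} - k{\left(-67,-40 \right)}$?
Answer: $\frac{16810}{1757} \approx 9.5674$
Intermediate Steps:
$k{\left(o,I \right)} = \frac{o}{7}$ ($k{\left(o,I \right)} = o \frac{1}{7} = \frac{o}{7}$)
$h{\left(p,O \right)} = \frac{1}{O + 3 p}$ ($h{\left(p,O \right)} = \frac{1}{p + \left(O + 2 p\right)} = \frac{1}{O + 3 p}$)
$h{\left(-67,-50 \right)} - k{\left(-67,-40 \right)} = \frac{1}{-50 + 3 \left(-67\right)} - \frac{1}{7} \left(-67\right) = \frac{1}{-50 - 201} - - \frac{67}{7} = \frac{1}{-251} + \frac{67}{7} = - \frac{1}{251} + \frac{67}{7} = \frac{16810}{1757}$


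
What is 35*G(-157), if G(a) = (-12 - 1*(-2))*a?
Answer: 54950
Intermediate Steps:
G(a) = -10*a (G(a) = (-12 + 2)*a = -10*a)
35*G(-157) = 35*(-10*(-157)) = 35*1570 = 54950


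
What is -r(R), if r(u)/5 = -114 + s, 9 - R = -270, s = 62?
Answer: 260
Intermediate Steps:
R = 279 (R = 9 - 1*(-270) = 9 + 270 = 279)
r(u) = -260 (r(u) = 5*(-114 + 62) = 5*(-52) = -260)
-r(R) = -1*(-260) = 260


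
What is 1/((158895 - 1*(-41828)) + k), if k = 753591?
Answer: 1/954314 ≈ 1.0479e-6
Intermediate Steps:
1/((158895 - 1*(-41828)) + k) = 1/((158895 - 1*(-41828)) + 753591) = 1/((158895 + 41828) + 753591) = 1/(200723 + 753591) = 1/954314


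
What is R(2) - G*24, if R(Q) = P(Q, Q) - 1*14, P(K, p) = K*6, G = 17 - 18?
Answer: 22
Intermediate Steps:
G = -1
P(K, p) = 6*K
R(Q) = -14 + 6*Q (R(Q) = 6*Q - 1*14 = 6*Q - 14 = -14 + 6*Q)
R(2) - G*24 = (-14 + 6*2) - (-1)*24 = (-14 + 12) - 1*(-24) = -2 + 24 = 22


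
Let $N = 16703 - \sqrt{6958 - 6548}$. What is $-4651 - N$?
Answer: $-21354 + \sqrt{410} \approx -21334.0$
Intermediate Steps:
$N = 16703 - \sqrt{410} \approx 16683.0$
$-4651 - N = -4651 - \left(16703 - \sqrt{410}\right) = -21354 + \sqrt{410}$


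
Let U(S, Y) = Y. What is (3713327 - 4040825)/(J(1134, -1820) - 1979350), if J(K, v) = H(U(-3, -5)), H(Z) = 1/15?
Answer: 4912470/29690249 ≈ 0.16546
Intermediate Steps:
H(Z) = 1/15
J(K, v) = 1/15
(3713327 - 4040825)/(J(1134, -1820) - 1979350) = (3713327 - 4040825)/(1/15 - 1979350) = -327498/(-29690249/15) = -327498*(-15/29690249) = 4912470/29690249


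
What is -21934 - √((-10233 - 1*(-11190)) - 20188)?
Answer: -21934 - I*√19231 ≈ -21934.0 - 138.68*I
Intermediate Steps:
-21934 - √((-10233 - 1*(-11190)) - 20188) = -21934 - √((-10233 + 11190) - 20188) = -21934 - √(957 - 20188) = -21934 - √(-19231) = -21934 - I*√19231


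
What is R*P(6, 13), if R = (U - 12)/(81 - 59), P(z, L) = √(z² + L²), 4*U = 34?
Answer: -7*√205/44 ≈ -2.2778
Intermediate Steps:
U = 17/2 (U = (¼)*34 = 17/2 ≈ 8.5000)
P(z, L) = √(L² + z²)
R = -7/44 (R = (17/2 - 12)/(81 - 59) = -7/2/22 = -7/2*1/22 = -7/44 ≈ -0.15909)
R*P(6, 13) = -7*√(13² + 6²)/44 = -7*√(169 + 36)/44 = -7*√205/44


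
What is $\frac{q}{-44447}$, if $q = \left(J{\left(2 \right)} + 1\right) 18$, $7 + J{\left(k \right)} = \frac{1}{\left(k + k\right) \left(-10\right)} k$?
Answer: $\frac{1089}{444470} \approx 0.0024501$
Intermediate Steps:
$J{\left(k \right)} = - \frac{141}{20}$ ($J{\left(k \right)} = -7 + \frac{1}{\left(k + k\right) \left(-10\right)} k = -7 + \frac{1}{2 k} \left(- \frac{1}{10}\right) k = -7 + - \frac{1}{20 k} k = -7 - \frac{1}{20} = - \frac{141}{20}$)
$q = - \frac{1089}{10}$ ($q = \left(- \frac{141}{20} + 1\right) 18 = \left(- \frac{121}{20}\right) 18 = - \frac{1089}{10} \approx -108.9$)
$\frac{q}{-44447} = - \frac{1089}{10 \left(-44447\right)} = \left(- \frac{1089}{10}\right) \left(- \frac{1}{44447}\right) = \frac{1089}{444470}$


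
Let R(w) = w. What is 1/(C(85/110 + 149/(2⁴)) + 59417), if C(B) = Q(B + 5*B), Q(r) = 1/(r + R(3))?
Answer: 5589/332081701 ≈ 1.6830e-5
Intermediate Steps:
Q(r) = 1/(3 + r) (Q(r) = 1/(r + 3) = 1/(3 + r))
C(B) = 1/(3 + 6*B) (C(B) = 1/(3 + (B + 5*B)) = 1/(3 + 6*B))
1/(C(85/110 + 149/(2⁴)) + 59417) = 1/(1/(3*(1 + 2*(85/110 + 149/(2⁴)))) + 59417) = 1/(1/(3*(1 + 2*(85*(1/110) + 149/16))) + 59417) = 1/(1/(3*(1 + 2*(17/22 + 149*(1/16)))) + 59417) = 1/(1/(3*(1 + 2*(17/22 + 149/16))) + 59417) = 1/(1/(3*(1 + 2*(1775/176))) + 59417) = 1/(1/(3*(1 + 1775/88)) + 59417) = 1/(1/(3*(1863/88)) + 59417) = 1/((⅓)*(88/1863) + 59417) = 1/(88/5589 + 59417) = 1/(332081701/5589) = 5589/332081701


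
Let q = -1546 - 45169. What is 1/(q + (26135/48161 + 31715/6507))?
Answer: -313383627/14638018648745 ≈ -2.1409e-5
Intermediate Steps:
q = -46715
1/(q + (26135/48161 + 31715/6507)) = 1/(-46715 + (26135/48161 + 31715/6507)) = 1/(-46715 + 1697486560/313383627) = 1/(-14638018648745/313383627) = -313383627/14638018648745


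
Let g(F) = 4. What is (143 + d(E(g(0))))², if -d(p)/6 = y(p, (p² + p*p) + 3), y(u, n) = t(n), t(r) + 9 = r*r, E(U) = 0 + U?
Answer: 51165409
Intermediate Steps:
E(U) = U
t(r) = -9 + r² (t(r) = -9 + r*r = -9 + r²)
y(u, n) = -9 + n²
d(p) = 54 - 6*(3 + 2*p²)² (d(p) = -6*(-9 + ((p² + p*p) + 3)²) = -6*(-9 + ((p² + p²) + 3)²) = -6*(-9 + (2*p² + 3)²) = -6*(-9 + (3 + 2*p²)²) = 54 - 6*(3 + 2*p²)²)
(143 + d(E(g(0))))² = (143 + (54 - 6*(3 + 2*4²)²))² = (143 + (54 - 6*(3 + 2*16)²))² = (143 + (54 - 6*(3 + 32)²))² = (143 + (54 - 6*35²))² = (143 + (54 - 6*1225))² = (143 + (54 - 7350))² = (143 - 7296)² = (-7153)² = 51165409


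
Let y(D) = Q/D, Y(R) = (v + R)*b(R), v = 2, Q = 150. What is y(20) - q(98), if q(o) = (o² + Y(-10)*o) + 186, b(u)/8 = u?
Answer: -145005/2 ≈ -72503.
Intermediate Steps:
b(u) = 8*u
Y(R) = 8*R*(2 + R) (Y(R) = (2 + R)*(8*R) = 8*R*(2 + R))
q(o) = 186 + o² + 640*o (q(o) = (o² + (8*(-10)*(2 - 10))*o) + 186 = (o² + (8*(-10)*(-8))*o) + 186 = (o² + 640*o) + 186 = 186 + o² + 640*o)
y(D) = 150/D
y(20) - q(98) = 150/20 - (186 + 98² + 640*98) = 150*(1/20) - (186 + 9604 + 62720) = 15/2 - 1*72510 = 15/2 - 72510 = -145005/2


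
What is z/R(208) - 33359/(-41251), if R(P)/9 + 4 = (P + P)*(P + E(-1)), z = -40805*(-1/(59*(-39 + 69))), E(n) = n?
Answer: 9152047645003/11316802970088 ≈ 0.80871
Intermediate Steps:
z = 8161/354 (z = -40805/((-59*30)) = -40805/(-1770) = -40805*(-1/1770) = 8161/354 ≈ 23.054)
R(P) = -36 + 18*P*(-1 + P) (R(P) = -36 + 9*((P + P)*(P - 1)) = -36 + 9*((2*P)*(-1 + P)) = -36 + 9*(2*P*(-1 + P)) = -36 + 18*P*(-1 + P))
z/R(208) - 33359/(-41251) = 8161/(354*(-36 - 18*208 + 18*208²)) - 33359/(-41251) = 8161/(354*(-36 - 3744 + 18*43264)) - 33359*(-1/41251) = 8161/(354*(-36 - 3744 + 778752)) + 33359/41251 = (8161/354)/774972 + 33359/41251 = (8161/354)*(1/774972) + 33359/41251 = 8161/274340088 + 33359/41251 = 9152047645003/11316802970088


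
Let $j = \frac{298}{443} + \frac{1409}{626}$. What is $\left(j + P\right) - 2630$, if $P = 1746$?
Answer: $- \frac{244338377}{277318} \approx -881.08$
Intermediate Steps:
$j = \frac{810735}{277318}$ ($j = 298 \cdot \frac{1}{443} + 1409 \cdot \frac{1}{626} = \frac{298}{443} + \frac{1409}{626} = \frac{810735}{277318} \approx 2.9235$)
$\left(j + P\right) - 2630 = \left(\frac{810735}{277318} + 1746\right) - 2630 = \frac{485007963}{277318} - 2630 = - \frac{244338377}{277318}$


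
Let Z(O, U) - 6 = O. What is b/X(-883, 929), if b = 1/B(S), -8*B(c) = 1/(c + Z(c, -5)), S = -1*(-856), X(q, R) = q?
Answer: 13744/883 ≈ 15.565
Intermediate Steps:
Z(O, U) = 6 + O
S = 856
B(c) = -1/(8*(6 + 2*c)) (B(c) = -1/(8*(c + (6 + c))) = -1/(8*(6 + 2*c)))
b = -13744 (b = 1/(-1/(48 + 16*856)) = 1/(-1/(48 + 13696)) = 1/(-1/13744) = -13744)
b/X(-883, 929) = -13744/(-883) = -13744*(-1/883) = 13744/883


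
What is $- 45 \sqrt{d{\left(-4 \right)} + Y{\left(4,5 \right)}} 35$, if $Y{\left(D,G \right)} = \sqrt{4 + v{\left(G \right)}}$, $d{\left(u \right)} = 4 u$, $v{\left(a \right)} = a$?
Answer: $- 1575 i \sqrt{13} \approx - 5678.7 i$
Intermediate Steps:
$Y{\left(D,G \right)} = \sqrt{4 + G}$
$- 45 \sqrt{d{\left(-4 \right)} + Y{\left(4,5 \right)}} 35 = - 45 \sqrt{4 \left(-4\right) + \sqrt{4 + 5}} \cdot 35 = - 45 \sqrt{-16 + \sqrt{9}} \cdot 35 = - 45 \sqrt{-16 + 3} \cdot 35 = - 45 \sqrt{-13} \cdot 35 = - 45 i \sqrt{13} \cdot 35 = - 1575 i \sqrt{13}$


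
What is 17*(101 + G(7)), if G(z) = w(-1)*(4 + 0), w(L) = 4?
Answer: 1989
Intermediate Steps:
G(z) = 16 (G(z) = 4*(4 + 0) = 4*4 = 16)
17*(101 + G(7)) = 17*(101 + 16) = 17*117 = 1989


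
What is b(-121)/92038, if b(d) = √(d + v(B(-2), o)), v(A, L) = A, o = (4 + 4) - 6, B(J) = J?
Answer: I*√123/92038 ≈ 0.0001205*I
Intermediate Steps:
o = 2 (o = 8 - 6 = 2)
b(d) = √(-2 + d) (b(d) = √(d - 2) = √(-2 + d))
b(-121)/92038 = √(-2 - 121)/92038 = √(-123)*(1/92038) = (I*√123)*(1/92038) = I*√123/92038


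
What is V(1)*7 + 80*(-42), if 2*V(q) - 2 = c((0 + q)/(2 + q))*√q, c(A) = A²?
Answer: -60347/18 ≈ -3352.6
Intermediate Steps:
V(q) = 1 + q^(5/2)/(2*(2 + q)²) (V(q) = 1 + (((0 + q)/(2 + q))²*√q)/2 = 1 + ((q/(2 + q))²*√q)/2 = 1 + ((q²/(2 + q)²)*√q)/2 = 1 + (q^(5/2)/(2 + q)²)/2 = 1 + q^(5/2)/(2*(2 + q)²))
V(1)*7 + 80*(-42) = (1 + 1^(5/2)/(2*(2 + 1)²))*7 + 80*(-42) = (1 + (½)*1/3²)*7 - 3360 = (1 + (½)*1*(⅑))*7 - 3360 = (1 + 1/18)*7 - 3360 = (19/18)*7 - 3360 = 133/18 - 3360 = -60347/18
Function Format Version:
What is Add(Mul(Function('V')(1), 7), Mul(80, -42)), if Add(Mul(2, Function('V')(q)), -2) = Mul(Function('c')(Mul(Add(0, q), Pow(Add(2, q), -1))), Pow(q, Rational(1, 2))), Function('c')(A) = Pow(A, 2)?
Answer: Rational(-60347, 18) ≈ -3352.6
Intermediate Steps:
Function('V')(q) = Add(1, Mul(Rational(1, 2), Pow(q, Rational(5, 2)), Pow(Add(2, q), -2))) (Function('V')(q) = Add(1, Mul(Rational(1, 2), Mul(Pow(Mul(Add(0, q), Pow(Add(2, q), -1)), 2), Pow(q, Rational(1, 2))))) = Add(1, Mul(Rational(1, 2), Mul(Pow(Mul(q, Pow(Add(2, q), -1)), 2), Pow(q, Rational(1, 2))))) = Add(1, Mul(Rational(1, 2), Mul(Mul(Pow(q, 2), Pow(Add(2, q), -2)), Pow(q, Rational(1, 2))))) = Add(1, Mul(Rational(1, 2), Mul(Pow(q, Rational(5, 2)), Pow(Add(2, q), -2)))) = Add(1, Mul(Rational(1, 2), Pow(q, Rational(5, 2)), Pow(Add(2, q), -2))))
Add(Mul(Function('V')(1), 7), Mul(80, -42)) = Add(Mul(Add(1, Mul(Rational(1, 2), Pow(1, Rational(5, 2)), Pow(Add(2, 1), -2))), 7), Mul(80, -42)) = Add(Mul(Add(1, Mul(Rational(1, 2), 1, Pow(3, -2))), 7), -3360) = Add(Mul(Add(1, Mul(Rational(1, 2), 1, Rational(1, 9))), 7), -3360) = Add(Mul(Add(1, Rational(1, 18)), 7), -3360) = Add(Mul(Rational(19, 18), 7), -3360) = Add(Rational(133, 18), -3360) = Rational(-60347, 18)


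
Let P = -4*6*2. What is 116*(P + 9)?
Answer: -4524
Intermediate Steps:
P = -48 (P = -24*2 = -48)
116*(P + 9) = 116*(-48 + 9) = 116*(-39) = -4524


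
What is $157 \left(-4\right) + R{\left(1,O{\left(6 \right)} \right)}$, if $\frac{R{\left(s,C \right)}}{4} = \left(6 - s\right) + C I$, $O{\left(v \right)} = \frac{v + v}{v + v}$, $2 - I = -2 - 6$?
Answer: $-568$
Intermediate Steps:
$I = 10$ ($I = 2 - \left(-2 - 6\right) = 2 - -8 = 2 + 8 = 10$)
$O{\left(v \right)} = 1$ ($O{\left(v \right)} = \frac{2 v}{2 v} = 2 v \frac{1}{2 v} = 1$)
$R{\left(s,C \right)} = 24 - 4 s + 40 C$ ($R{\left(s,C \right)} = 4 \left(\left(6 - s\right) + C 10\right) = 4 \left(\left(6 - s\right) + 10 C\right) = 4 \left(6 - s + 10 C\right) = 24 - 4 s + 40 C$)
$157 \left(-4\right) + R{\left(1,O{\left(6 \right)} \right)} = 157 \left(-4\right) + \left(24 - 4 + 40 \cdot 1\right) = -628 + \left(24 - 4 + 40\right) = -628 + 60 = -568$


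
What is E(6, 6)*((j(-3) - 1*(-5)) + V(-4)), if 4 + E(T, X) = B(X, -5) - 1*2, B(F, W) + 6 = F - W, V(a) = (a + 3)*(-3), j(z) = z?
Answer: -5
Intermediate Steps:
V(a) = -9 - 3*a (V(a) = (3 + a)*(-3) = -9 - 3*a)
B(F, W) = -6 + F - W (B(F, W) = -6 + (F - W) = -6 + F - W)
E(T, X) = -7 + X (E(T, X) = -4 + ((-6 + X - 1*(-5)) - 1*2) = -4 + ((-6 + X + 5) - 2) = -4 + ((-1 + X) - 2) = -4 + (-3 + X) = -7 + X)
E(6, 6)*((j(-3) - 1*(-5)) + V(-4)) = (-7 + 6)*((-3 - 1*(-5)) + (-9 - 3*(-4))) = -((-3 + 5) + (-9 + 12)) = -(2 + 3) = -1*5 = -5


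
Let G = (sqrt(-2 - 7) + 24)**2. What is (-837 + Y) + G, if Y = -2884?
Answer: -3154 + 144*I ≈ -3154.0 + 144.0*I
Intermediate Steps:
G = (24 + 3*I)**2 (G = (sqrt(-9) + 24)**2 = (3*I + 24)**2 = (24 + 3*I)**2 ≈ 567.0 + 144.0*I)
(-837 + Y) + G = (-837 - 2884) + (567 + 144*I) = -3721 + (567 + 144*I) = -3154 + 144*I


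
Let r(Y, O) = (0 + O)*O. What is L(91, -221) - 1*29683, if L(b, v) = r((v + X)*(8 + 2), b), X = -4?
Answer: -21402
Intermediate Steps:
r(Y, O) = O² (r(Y, O) = O*O = O²)
L(b, v) = b²
L(91, -221) - 1*29683 = 91² - 1*29683 = 8281 - 29683 = -21402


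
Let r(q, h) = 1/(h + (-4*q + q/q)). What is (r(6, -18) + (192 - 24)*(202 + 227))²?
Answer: 8731735412401/1681 ≈ 5.1944e+9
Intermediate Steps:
r(q, h) = 1/(1 + h - 4*q) (r(q, h) = 1/(h + (-4*q + 1)) = 1/(h + (1 - 4*q)) = 1/(1 + h - 4*q))
(r(6, -18) + (192 - 24)*(202 + 227))² = (1/(1 - 18 - 4*6) + (192 - 24)*(202 + 227))² = (1/(1 - 18 - 24) + 168*429)² = (1/(-41) + 72072)² = (-1/41 + 72072)² = (2954951/41)² = 8731735412401/1681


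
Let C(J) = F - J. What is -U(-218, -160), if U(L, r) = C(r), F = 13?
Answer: -173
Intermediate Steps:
C(J) = 13 - J
U(L, r) = 13 - r
-U(-218, -160) = -(13 - 1*(-160)) = -(13 + 160) = -1*173 = -173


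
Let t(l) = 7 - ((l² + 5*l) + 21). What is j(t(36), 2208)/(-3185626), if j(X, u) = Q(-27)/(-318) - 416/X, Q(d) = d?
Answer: -28753/251568885220 ≈ -1.1429e-7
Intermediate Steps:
t(l) = -14 - l² - 5*l (t(l) = 7 - (21 + l² + 5*l) = 7 + (-21 - l² - 5*l) = -14 - l² - 5*l)
j(X, u) = 9/106 - 416/X (j(X, u) = -27/(-318) - 416/X = -27*(-1/318) - 416/X = 9/106 - 416/X)
j(t(36), 2208)/(-3185626) = (9/106 - 416/(-14 - 1*36² - 5*36))/(-3185626) = (9/106 - 416/(-14 - 1*1296 - 180))*(-1/3185626) = (9/106 - 416/(-14 - 1296 - 180))*(-1/3185626) = (9/106 - 416/(-1490))*(-1/3185626) = (9/106 - 416*(-1/1490))*(-1/3185626) = (9/106 + 208/745)*(-1/3185626) = (28753/78970)*(-1/3185626) = -28753/251568885220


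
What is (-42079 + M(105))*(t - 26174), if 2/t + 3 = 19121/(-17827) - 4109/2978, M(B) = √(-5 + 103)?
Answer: 318808580045945002/289459899 - 53035007018266*√2/289459899 ≈ 1.1011e+9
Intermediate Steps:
M(B) = 7*√2 (M(B) = √98 = 7*√2)
t = -106177612/289459899 (t = 2/(-3 + (19121/(-17827) - 4109/2978)) = 2/(-3 + (19121*(-1/17827) - 4109*1/2978)) = 2/(-3 + (-19121/17827 - 4109/2978)) = 2/(-3 - 130193481/53088806) = 2/(-289459899/53088806) = 2*(-53088806/289459899) = -106177612/289459899 ≈ -0.36681)
(-42079 + M(105))*(t - 26174) = (-42079 + 7*√2)*(-106177612/289459899 - 26174) = (-42079 + 7*√2)*(-7576429574038/289459899) = 318808580045945002/289459899 - 53035007018266*√2/289459899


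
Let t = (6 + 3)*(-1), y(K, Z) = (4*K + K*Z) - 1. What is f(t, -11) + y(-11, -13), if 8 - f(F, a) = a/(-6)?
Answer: 625/6 ≈ 104.17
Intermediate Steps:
y(K, Z) = -1 + 4*K + K*Z
t = -9 (t = 9*(-1) = -9)
f(F, a) = 8 + a/6 (f(F, a) = 8 - a/(-6) = 8 - a*(-1)/6 = 8 - (-1)*a/6 = 8 + a/6)
f(t, -11) + y(-11, -13) = (8 + (⅙)*(-11)) + (-1 + 4*(-11) - 11*(-13)) = (8 - 11/6) + (-1 - 44 + 143) = 37/6 + 98 = 625/6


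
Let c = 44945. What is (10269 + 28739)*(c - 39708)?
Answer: 204284896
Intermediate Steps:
(10269 + 28739)*(c - 39708) = (10269 + 28739)*(44945 - 39708) = 39008*5237 = 204284896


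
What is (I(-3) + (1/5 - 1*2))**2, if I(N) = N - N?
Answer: 81/25 ≈ 3.2400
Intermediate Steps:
I(N) = 0
(I(-3) + (1/5 - 1*2))**2 = (0 + (1/5 - 1*2))**2 = (0 + (1/5 - 2))**2 = (0 - 9/5)**2 = (-9/5)**2 = 81/25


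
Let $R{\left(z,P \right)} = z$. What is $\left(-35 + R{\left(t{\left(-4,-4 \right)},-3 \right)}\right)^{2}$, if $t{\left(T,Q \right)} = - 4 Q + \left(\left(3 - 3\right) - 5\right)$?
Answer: $576$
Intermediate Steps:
$t{\left(T,Q \right)} = -5 - 4 Q$ ($t{\left(T,Q \right)} = - 4 Q + \left(0 - 5\right) = - 4 Q - 5 = -5 - 4 Q$)
$\left(-35 + R{\left(t{\left(-4,-4 \right)},-3 \right)}\right)^{2} = \left(-35 - -11\right)^{2} = \left(-35 + \left(-5 + 16\right)\right)^{2} = \left(-35 + 11\right)^{2} = \left(-24\right)^{2} = 576$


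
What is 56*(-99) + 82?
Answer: -5462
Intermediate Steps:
56*(-99) + 82 = -5544 + 82 = -5462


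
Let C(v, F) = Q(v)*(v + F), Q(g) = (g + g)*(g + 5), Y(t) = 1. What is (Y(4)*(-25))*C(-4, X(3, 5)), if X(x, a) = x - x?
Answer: -800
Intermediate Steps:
Q(g) = 2*g*(5 + g) (Q(g) = (2*g)*(5 + g) = 2*g*(5 + g))
X(x, a) = 0
C(v, F) = 2*v*(5 + v)*(F + v) (C(v, F) = (2*v*(5 + v))*(v + F) = (2*v*(5 + v))*(F + v) = 2*v*(5 + v)*(F + v))
(Y(4)*(-25))*C(-4, X(3, 5)) = (1*(-25))*(2*(-4)*(5 - 4)*(0 - 4)) = -50*(-4)*(-4) = -25*32 = -800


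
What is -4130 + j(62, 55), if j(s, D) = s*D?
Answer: -720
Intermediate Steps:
j(s, D) = D*s
-4130 + j(62, 55) = -4130 + 55*62 = -4130 + 3410 = -720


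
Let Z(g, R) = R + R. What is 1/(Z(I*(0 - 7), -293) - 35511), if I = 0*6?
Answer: -1/36097 ≈ -2.7703e-5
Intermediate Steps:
I = 0
Z(g, R) = 2*R
1/(Z(I*(0 - 7), -293) - 35511) = 1/(2*(-293) - 35511) = 1/(-586 - 35511) = 1/(-36097) = -1/36097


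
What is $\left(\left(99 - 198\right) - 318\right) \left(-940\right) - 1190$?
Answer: $390790$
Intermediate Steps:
$\left(\left(99 - 198\right) - 318\right) \left(-940\right) - 1190 = \left(-99 - 318\right) \left(-940\right) - 1190 = \left(-417\right) \left(-940\right) - 1190 = 391980 - 1190 = 390790$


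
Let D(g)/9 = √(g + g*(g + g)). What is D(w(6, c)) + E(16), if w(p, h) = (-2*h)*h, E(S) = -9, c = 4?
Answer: -9 + 108*√14 ≈ 395.10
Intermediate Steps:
w(p, h) = -2*h²
D(g) = 9*√(g + 2*g²) (D(g) = 9*√(g + g*(g + g)) = 9*√(g + g*(2*g)) = 9*√(g + 2*g²))
D(w(6, c)) + E(16) = 9*√((-2*4²)*(1 + 2*(-2*4²))) - 9 = 9*√((-2*16)*(1 + 2*(-2*16))) - 9 = 9*√(-32*(1 + 2*(-32))) - 9 = 9*√(-32*(1 - 64)) - 9 = 9*√(-32*(-63)) - 9 = 9*√2016 - 9 = 9*(12*√14) - 9 = 108*√14 - 9 = -9 + 108*√14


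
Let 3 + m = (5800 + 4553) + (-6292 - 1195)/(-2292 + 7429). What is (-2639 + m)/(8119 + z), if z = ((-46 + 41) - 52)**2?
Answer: 4950490/7299677 ≈ 0.67818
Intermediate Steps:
z = 3249 (z = (-5 - 52)**2 = (-57)**2 = 3249)
m = 53160463/5137 (m = -3 + ((5800 + 4553) + (-6292 - 1195)/(-2292 + 7429)) = -3 + (10353 - 7487/5137) = -3 + 53175874/5137 = 53160463/5137 ≈ 10349.)
(-2639 + m)/(8119 + z) = (-2639 + 53160463/5137)/(8119 + 3249) = (39603920/5137)/11368 = (39603920/5137)*(1/11368) = 4950490/7299677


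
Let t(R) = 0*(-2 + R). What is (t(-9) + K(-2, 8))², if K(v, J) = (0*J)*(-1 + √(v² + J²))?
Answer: 0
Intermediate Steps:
t(R) = 0
K(v, J) = 0 (K(v, J) = 0*(-1 + √(J² + v²)) = 0)
(t(-9) + K(-2, 8))² = (0 + 0)² = 0² = 0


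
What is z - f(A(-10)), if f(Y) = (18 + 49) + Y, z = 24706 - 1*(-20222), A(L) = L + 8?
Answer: 44863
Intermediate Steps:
A(L) = 8 + L
z = 44928 (z = 24706 + 20222 = 44928)
f(Y) = 67 + Y
z - f(A(-10)) = 44928 - (67 + (8 - 10)) = 44928 - (67 - 2) = 44928 - 1*65 = 44928 - 65 = 44863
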